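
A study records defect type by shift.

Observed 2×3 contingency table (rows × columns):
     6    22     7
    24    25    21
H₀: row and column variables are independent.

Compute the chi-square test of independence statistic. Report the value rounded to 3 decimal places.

Row totals [35, 70], col totals [30, 47, 28], n=105
χ² = (6−10.00)²/10.00 + (22−15.67)²/15.67 + (7−9.33)²/9.33 + (24−20.00)²/20.00 + (25−31.33)²/31.33 + (21−18.67)²/18.67 = 7.1154
df = 2

test statistic = 7.115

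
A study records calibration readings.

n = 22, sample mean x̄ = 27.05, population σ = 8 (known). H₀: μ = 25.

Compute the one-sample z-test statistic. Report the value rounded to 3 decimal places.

test statistic = 1.202

SE = σ/√n = 8/√22 = 1.7056
z = (x̄−μ₀)/SE = (27.05−25)/1.7056 = 1.2019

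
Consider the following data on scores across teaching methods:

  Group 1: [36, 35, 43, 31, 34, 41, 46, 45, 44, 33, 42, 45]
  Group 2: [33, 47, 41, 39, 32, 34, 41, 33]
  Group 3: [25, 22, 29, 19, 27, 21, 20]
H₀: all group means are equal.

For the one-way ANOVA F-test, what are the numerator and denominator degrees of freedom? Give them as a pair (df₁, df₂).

degrees of freedom = [2, 24]

k = 3 groups, N = 27 total
df = (k−1, N−k) = (3−1, 27−3) = (2, 24)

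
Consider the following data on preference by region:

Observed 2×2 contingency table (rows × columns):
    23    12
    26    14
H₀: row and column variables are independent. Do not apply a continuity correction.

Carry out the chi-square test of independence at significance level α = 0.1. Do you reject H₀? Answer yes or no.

reject H₀: no

Row totals [35, 40], col totals [49, 26], n=75
χ² = (23−22.87)²/22.87 + (12−12.13)²/12.13 + (26−26.13)²/26.13 + (14−13.87)²/13.87 = 0.0042
df = 1
p-value (upper-tail) = 0.94830
At α=0.1: p ≥ α → fail to reject H₀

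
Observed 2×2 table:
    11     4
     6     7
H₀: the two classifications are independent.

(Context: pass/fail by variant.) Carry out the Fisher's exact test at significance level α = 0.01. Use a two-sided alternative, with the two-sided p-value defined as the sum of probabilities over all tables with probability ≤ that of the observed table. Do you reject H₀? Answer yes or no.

reject H₀: no

Margins: r₁=15, r₂=13, c₁=17, c₂=11, n=28
p_obs = C(15,11)·C(13,6)/C(28,17); sum pmf over tables with pmf ≤ p_obs
p-value (two-sided) = 0.24581
At α=0.01: p ≥ α → fail to reject H₀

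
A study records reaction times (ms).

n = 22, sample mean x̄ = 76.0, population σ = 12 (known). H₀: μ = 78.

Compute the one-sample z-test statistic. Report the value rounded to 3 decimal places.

test statistic = -0.782

SE = σ/√n = 12/√22 = 2.5584
z = (x̄−μ₀)/SE = (76.0−78)/2.5584 = -0.7817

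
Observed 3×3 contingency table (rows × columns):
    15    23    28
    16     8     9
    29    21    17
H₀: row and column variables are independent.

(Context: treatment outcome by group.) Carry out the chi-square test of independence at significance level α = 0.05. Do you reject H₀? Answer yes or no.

Row totals [66, 33, 67], col totals [60, 52, 54], n=166
χ² = (15−23.86)²/23.86 + (23−20.67)²/20.67 + (28−21.47)²/21.47 + (16−11.93)²/11.93 + (8−10.34)²/10.34 + (9−10.73)²/10.73 + (29−24.22)²/24.22 + (21−20.99)²/20.99 + (17−21.80)²/21.80 = 9.7339
df = 4
p-value (upper-tail) = 0.04516
At α=0.05: p < α → reject H₀

reject H₀: yes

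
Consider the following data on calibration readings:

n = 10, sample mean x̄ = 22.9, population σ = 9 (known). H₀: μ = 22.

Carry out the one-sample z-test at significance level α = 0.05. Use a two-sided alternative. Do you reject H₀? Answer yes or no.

reject H₀: no

SE = σ/√n = 9/√10 = 2.8460
z = (x̄−μ₀)/SE = (22.9−22)/2.8460 = 0.3162
p-value (two-sided) = 0.75183
At α=0.05: p ≥ α → fail to reject H₀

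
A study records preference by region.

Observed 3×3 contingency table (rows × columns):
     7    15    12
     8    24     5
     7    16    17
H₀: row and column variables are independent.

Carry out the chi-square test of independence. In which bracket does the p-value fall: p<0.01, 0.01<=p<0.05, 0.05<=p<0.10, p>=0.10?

Row totals [34, 37, 40], col totals [22, 55, 34], n=111
χ² = (7−6.74)²/6.74 + (15−16.85)²/16.85 + (12−10.41)²/10.41 + (8−7.33)²/7.33 + (24−18.33)²/18.33 + (5−11.33)²/11.33 + (7−7.93)²/7.93 + (16−19.82)²/19.82 + (17−12.25)²/12.25 = 8.4899
df = 4
p-value (upper-tail) = 0.07519
→ bracket: 0.05<=p<0.10

p-value bracket: 0.05<=p<0.10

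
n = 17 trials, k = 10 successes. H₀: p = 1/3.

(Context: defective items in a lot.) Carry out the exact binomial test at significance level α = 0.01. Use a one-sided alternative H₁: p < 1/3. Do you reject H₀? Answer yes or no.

reject H₀: no

Exact binomial: n=17, k=10, p₀=1/3=0.3333
P(X≤10) from Σ C(n,i)·p₀^i·(1−p₀)^(n−i)
p-value (one-sided, H₁ less) = 0.99199
At α=0.01: p ≥ α → fail to reject H₀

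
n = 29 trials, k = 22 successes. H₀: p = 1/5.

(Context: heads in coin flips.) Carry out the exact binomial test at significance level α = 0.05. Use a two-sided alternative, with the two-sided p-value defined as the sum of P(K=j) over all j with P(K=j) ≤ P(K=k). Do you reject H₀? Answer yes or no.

reject H₀: yes

Exact binomial: n=29, k=22, p₀=1/5=0.2000
P(X=j) = C(n,j)·p₀^j·(1−p₀)^(n−j); p = Σ P(X=j) over j with P(X=j) ≤ P(X=22)
p-value (two-sided) = 0.00000
At α=0.05: p < α → reject H₀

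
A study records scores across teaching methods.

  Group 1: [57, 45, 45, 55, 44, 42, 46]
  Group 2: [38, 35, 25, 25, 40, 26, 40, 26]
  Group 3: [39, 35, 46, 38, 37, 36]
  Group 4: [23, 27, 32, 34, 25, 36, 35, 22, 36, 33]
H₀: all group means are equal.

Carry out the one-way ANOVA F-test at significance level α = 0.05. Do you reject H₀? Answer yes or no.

Group means [47.71, 31.88, 38.50, 30.30], grand mean 36.226
SSB = Σnᵢ(x̄ᵢ−x̄)² = 1457.516; SSW = ΣΣ(x−x̄ᵢ)² = 895.904
MSB = 1457.516/3 = 485.8386; MSW = 895.904/27 = 33.1816
F = MSB/MSW = 14.6418
df = (3, 27)
p-value (upper-tail) = 0.00001
At α=0.05: p < α → reject H₀

reject H₀: yes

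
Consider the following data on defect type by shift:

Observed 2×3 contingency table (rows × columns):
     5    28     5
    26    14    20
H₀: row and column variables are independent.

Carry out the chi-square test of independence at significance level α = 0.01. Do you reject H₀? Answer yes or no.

reject H₀: yes

Row totals [38, 60], col totals [31, 42, 25], n=98
χ² = (5−12.02)²/12.02 + (28−16.29)²/16.29 + (5−9.69)²/9.69 + (26−18.98)²/18.98 + (14−25.71)²/25.71 + (20−15.31)²/15.31 = 24.1719
df = 2
p-value (upper-tail) = 0.00001
At α=0.01: p < α → reject H₀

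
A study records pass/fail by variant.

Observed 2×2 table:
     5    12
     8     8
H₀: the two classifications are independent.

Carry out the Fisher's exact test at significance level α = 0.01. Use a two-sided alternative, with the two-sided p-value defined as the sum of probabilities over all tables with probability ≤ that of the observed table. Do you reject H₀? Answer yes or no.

reject H₀: no

Margins: r₁=17, r₂=16, c₁=13, c₂=20, n=33
p_obs = C(17,5)·C(16,8)/C(33,13); sum pmf over tables with pmf ≤ p_obs
p-value (two-sided) = 0.29600
At α=0.01: p ≥ α → fail to reject H₀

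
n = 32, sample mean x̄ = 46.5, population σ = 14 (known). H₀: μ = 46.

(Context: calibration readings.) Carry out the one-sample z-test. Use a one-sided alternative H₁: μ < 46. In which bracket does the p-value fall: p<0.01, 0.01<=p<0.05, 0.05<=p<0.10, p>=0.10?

SE = σ/√n = 14/√32 = 2.4749
z = (x̄−μ₀)/SE = (46.5−46)/2.4749 = 0.2020
p-value (one-sided, H₁ less) = 0.58005
→ bracket: p>=0.10

p-value bracket: p>=0.10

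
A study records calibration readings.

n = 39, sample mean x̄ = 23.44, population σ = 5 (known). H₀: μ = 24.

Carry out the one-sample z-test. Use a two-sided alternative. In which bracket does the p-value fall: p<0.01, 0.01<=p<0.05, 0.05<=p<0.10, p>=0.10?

SE = σ/√n = 5/√39 = 0.8006
z = (x̄−μ₀)/SE = (23.44−24)/0.8006 = -0.6994
p-value (two-sided) = 0.48428
→ bracket: p>=0.10

p-value bracket: p>=0.10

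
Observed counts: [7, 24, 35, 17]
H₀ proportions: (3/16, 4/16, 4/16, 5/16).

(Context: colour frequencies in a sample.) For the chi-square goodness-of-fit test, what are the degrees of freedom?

degrees of freedom = 3

df = k − 1 = 4 − 1 = 3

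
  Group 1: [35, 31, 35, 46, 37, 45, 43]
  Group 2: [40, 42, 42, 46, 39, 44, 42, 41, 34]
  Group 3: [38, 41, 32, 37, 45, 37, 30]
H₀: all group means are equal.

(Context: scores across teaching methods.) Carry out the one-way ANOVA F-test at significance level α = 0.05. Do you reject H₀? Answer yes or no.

reject H₀: no

Group means [38.86, 41.11, 37.14], grand mean 39.217
SSB = Σnᵢ(x̄ᵢ−x̄)² = 63.310; SSW = ΣΣ(x−x̄ᵢ)² = 446.603
MSB = 63.310/2 = 31.6549; MSW = 446.603/20 = 22.3302
F = MSB/MSW = 1.4176
df = (2, 20)
p-value (upper-tail) = 0.26562
At α=0.05: p ≥ α → fail to reject H₀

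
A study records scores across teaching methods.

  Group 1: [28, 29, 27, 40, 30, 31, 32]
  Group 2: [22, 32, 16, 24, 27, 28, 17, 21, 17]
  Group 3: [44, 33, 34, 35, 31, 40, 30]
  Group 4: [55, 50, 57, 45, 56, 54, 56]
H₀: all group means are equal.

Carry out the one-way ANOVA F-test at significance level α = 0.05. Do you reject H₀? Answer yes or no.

Group means [31.00, 22.67, 35.29, 53.29], grand mean 34.700
SSB = Σnᵢ(x̄ᵢ−x̄)² = 3819.443; SSW = ΣΣ(x−x̄ᵢ)² = 622.857
MSB = 3819.443/3 = 1273.1476; MSW = 622.857/26 = 23.9560
F = MSB/MSW = 53.1452
df = (3, 26)
p-value (upper-tail) = 0.00000
At α=0.05: p < α → reject H₀

reject H₀: yes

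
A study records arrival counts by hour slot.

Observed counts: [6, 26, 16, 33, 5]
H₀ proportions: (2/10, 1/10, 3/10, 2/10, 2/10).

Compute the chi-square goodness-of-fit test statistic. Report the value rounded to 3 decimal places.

n = 86; E_i = n·p_i = [17.20, 8.60, 25.80, 17.20, 17.20]
χ² = (6−17.20)²/17.20 + (26−8.60)²/8.60 + (16−25.80)²/25.80 + (33−17.20)²/17.20 + (5−17.20)²/17.20 = 69.3876
df = 4

test statistic = 69.388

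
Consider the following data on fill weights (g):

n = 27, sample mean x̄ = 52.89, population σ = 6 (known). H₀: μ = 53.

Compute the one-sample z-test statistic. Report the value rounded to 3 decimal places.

SE = σ/√n = 6/√27 = 1.1547
z = (x̄−μ₀)/SE = (52.89−53)/1.1547 = -0.0953

test statistic = -0.095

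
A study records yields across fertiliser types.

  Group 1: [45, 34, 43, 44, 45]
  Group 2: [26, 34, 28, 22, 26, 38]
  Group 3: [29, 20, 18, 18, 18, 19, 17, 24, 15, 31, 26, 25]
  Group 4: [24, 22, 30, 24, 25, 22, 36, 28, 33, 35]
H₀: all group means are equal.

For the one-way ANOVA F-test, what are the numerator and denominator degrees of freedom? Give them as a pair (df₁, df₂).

k = 4 groups, N = 33 total
df = (k−1, N−k) = (4−1, 33−4) = (3, 29)

degrees of freedom = [3, 29]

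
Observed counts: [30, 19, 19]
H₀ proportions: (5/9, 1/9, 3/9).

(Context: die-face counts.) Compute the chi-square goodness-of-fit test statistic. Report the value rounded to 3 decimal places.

n = 68; E_i = n·p_i = [37.78, 7.56, 22.67]
χ² = (30−37.78)²/37.78 + (19−7.56)²/7.56 + (19−22.67)²/22.67 = 19.5294
df = 2

test statistic = 19.529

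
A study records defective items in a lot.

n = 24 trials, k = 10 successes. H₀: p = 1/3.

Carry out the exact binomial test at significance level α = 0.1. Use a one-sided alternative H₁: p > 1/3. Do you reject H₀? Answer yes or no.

Exact binomial: n=24, k=10, p₀=1/3=0.3333
P(X≥10) from Σ C(n,i)·p₀^i·(1−p₀)^(n−i)
p-value (one-sided, H₁ greater) = 0.25383
At α=0.1: p ≥ α → fail to reject H₀

reject H₀: no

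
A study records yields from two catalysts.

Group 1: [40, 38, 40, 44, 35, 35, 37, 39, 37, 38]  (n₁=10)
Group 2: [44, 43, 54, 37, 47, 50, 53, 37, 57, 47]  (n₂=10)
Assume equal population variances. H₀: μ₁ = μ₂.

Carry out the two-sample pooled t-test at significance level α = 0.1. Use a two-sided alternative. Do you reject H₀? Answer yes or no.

x̄₁=38.300, s₁=2.669, n₁=10
x̄₂=46.900, s₂=6.822, n₂=10
s_p² = [9·2.669² + 9·6.822²]/18 = 26.8333
SE = √(s_p²·(1/10+1/10)) = 2.3166
t = (38.300−46.900)/2.3166 = -3.7123
df = 18
p-value (two-sided) = 0.00159
At α=0.1: p < α → reject H₀

reject H₀: yes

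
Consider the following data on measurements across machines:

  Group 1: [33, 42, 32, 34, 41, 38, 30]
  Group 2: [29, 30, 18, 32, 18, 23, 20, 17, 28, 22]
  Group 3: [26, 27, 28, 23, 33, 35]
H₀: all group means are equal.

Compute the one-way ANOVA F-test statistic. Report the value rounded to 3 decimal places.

test statistic = 11.589

Group means [35.71, 23.70, 28.67], grand mean 28.652
SSB = Σnᵢ(x̄ᵢ−x̄)² = 594.355; SSW = ΣΣ(x−x̄ᵢ)² = 512.862
MSB = 594.355/2 = 297.1777; MSW = 512.862/20 = 25.6431
F = MSB/MSW = 11.5890
df = (2, 20)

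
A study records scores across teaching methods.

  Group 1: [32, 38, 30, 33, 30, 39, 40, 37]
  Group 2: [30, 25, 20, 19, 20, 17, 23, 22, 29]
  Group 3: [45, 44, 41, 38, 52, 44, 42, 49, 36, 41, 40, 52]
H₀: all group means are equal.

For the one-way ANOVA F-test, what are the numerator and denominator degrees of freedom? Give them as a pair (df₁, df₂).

degrees of freedom = [2, 26]

k = 3 groups, N = 29 total
df = (k−1, N−k) = (3−1, 29−3) = (2, 26)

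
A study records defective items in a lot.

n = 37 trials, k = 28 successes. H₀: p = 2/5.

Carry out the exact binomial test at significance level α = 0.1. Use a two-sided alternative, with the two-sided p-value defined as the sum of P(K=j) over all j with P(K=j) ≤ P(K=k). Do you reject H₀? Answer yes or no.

Exact binomial: n=37, k=28, p₀=2/5=0.4000
P(X=j) = C(n,j)·p₀^j·(1−p₀)^(n−j); p = Σ P(X=j) over j with P(X=j) ≤ P(X=28)
p-value (two-sided) = 0.00001
At α=0.1: p < α → reject H₀

reject H₀: yes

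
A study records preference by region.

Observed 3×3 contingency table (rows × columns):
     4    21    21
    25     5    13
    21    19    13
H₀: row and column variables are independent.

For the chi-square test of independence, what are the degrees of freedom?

df = (r−1)(c−1) = (3−1)·(3−1) = 4

degrees of freedom = 4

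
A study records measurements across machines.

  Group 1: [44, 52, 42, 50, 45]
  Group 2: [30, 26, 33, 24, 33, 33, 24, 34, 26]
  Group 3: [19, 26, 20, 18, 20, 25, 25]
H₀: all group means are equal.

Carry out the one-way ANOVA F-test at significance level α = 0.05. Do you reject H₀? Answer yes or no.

reject H₀: yes

Group means [46.60, 29.22, 21.86], grand mean 30.905
SSB = Σnᵢ(x̄ᵢ−x̄)² = 1830.197; SSW = ΣΣ(x−x̄ᵢ)² = 279.613
MSB = 1830.197/2 = 915.0984; MSW = 279.613/18 = 15.5340
F = MSB/MSW = 58.9092
df = (2, 18)
p-value (upper-tail) = 0.00000
At α=0.05: p < α → reject H₀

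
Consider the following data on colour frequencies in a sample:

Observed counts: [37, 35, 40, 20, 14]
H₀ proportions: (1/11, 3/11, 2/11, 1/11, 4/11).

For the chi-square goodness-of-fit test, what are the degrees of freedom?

df = k − 1 = 5 − 1 = 4

degrees of freedom = 4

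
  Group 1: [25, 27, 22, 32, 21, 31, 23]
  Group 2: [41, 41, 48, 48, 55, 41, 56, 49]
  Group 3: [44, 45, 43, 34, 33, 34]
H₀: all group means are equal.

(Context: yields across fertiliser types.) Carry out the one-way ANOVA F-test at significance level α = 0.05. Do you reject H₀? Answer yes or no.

reject H₀: yes

Group means [25.86, 47.38, 38.83], grand mean 37.762
SSB = Σnᵢ(x̄ᵢ−x̄)² = 1738.244; SSW = ΣΣ(x−x̄ᵢ)² = 533.565
MSB = 1738.244/2 = 869.1220; MSW = 533.565/18 = 29.6425
F = MSB/MSW = 29.3201
df = (2, 18)
p-value (upper-tail) = 0.00000
At α=0.05: p < α → reject H₀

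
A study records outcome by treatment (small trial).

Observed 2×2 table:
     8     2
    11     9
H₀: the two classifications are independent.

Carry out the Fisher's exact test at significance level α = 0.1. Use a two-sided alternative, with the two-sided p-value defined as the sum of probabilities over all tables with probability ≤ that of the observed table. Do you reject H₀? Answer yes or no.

reject H₀: no

Margins: r₁=10, r₂=20, c₁=19, c₂=11, n=30
p_obs = C(10,8)·C(20,11)/C(30,19); sum pmf over tables with pmf ≤ p_obs
p-value (two-sided) = 0.24647
At α=0.1: p ≥ α → fail to reject H₀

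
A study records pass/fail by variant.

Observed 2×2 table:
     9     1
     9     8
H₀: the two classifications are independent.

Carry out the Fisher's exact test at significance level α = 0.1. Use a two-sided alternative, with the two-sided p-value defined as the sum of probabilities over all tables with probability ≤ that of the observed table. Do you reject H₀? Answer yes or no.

reject H₀: yes

Margins: r₁=10, r₂=17, c₁=18, c₂=9, n=27
p_obs = C(10,9)·C(17,9)/C(27,18); sum pmf over tables with pmf ≤ p_obs
p-value (two-sided) = 0.09117
At α=0.1: p < α → reject H₀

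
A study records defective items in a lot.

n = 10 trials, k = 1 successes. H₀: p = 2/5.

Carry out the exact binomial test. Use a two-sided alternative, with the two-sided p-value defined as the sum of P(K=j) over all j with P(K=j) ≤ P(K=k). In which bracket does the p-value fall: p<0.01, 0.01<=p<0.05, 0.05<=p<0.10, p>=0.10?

Exact binomial: n=10, k=1, p₀=2/5=0.4000
P(X=j) = C(n,j)·p₀^j·(1−p₀)^(n−j); p = Σ P(X=j) over j with P(X=j) ≤ P(X=1)
p-value (two-sided) = 0.05865
→ bracket: 0.05<=p<0.10

p-value bracket: 0.05<=p<0.10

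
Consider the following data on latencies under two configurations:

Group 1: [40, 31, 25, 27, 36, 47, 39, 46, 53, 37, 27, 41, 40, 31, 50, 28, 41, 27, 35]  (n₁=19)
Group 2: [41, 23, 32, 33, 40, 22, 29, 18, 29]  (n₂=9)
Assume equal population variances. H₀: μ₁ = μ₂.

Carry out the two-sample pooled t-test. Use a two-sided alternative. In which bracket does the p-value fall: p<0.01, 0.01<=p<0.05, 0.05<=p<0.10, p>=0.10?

p-value bracket: 0.01<=p<0.05

x̄₁=36.895, s₁=8.373, n₁=19
x̄₂=29.667, s₂=7.842, n₂=9
s_p² = [18·8.373² + 8·7.842²]/26 = 67.4534
SE = √(s_p²·(1/19+1/9)) = 3.3234
t = (36.895−29.667)/3.3234 = 2.1749
df = 26
p-value (two-sided) = 0.03892
→ bracket: 0.01<=p<0.05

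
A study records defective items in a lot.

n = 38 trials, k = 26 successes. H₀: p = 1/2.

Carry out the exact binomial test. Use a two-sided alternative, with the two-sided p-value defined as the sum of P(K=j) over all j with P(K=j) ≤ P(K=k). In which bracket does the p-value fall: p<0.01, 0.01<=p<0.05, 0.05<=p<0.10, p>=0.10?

p-value bracket: 0.01<=p<0.05

Exact binomial: n=38, k=26, p₀=1/2=0.5000
P(X=j) = C(n,j)·p₀^j·(1−p₀)^(n−j); p = Σ P(X=j) over j with P(X=j) ≤ P(X=26)
p-value (two-sided) = 0.03355
→ bracket: 0.01<=p<0.05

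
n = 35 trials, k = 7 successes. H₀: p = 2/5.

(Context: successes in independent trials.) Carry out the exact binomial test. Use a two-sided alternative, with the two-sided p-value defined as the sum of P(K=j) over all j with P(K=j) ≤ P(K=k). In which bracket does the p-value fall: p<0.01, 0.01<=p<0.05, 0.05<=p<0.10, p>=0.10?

Exact binomial: n=35, k=7, p₀=2/5=0.4000
P(X=j) = C(n,j)·p₀^j·(1−p₀)^(n−j); p = Σ P(X=j) over j with P(X=j) ≤ P(X=7)
p-value (two-sided) = 0.01543
→ bracket: 0.01<=p<0.05

p-value bracket: 0.01<=p<0.05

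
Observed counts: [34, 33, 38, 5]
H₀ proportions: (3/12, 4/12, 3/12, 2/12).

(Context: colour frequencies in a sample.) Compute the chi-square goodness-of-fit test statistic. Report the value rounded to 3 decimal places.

n = 110; E_i = n·p_i = [27.50, 36.67, 27.50, 18.33]
χ² = (34−27.50)²/27.50 + (33−36.67)²/36.67 + (38−27.50)²/27.50 + (5−18.33)²/18.33 = 15.6091
df = 3

test statistic = 15.609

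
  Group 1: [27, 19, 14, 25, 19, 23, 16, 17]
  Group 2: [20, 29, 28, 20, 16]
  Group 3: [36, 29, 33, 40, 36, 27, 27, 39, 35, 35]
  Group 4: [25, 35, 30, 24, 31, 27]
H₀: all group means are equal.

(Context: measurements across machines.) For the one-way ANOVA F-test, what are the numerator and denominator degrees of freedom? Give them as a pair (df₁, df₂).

k = 4 groups, N = 29 total
df = (k−1, N−k) = (4−1, 29−4) = (3, 25)

degrees of freedom = [3, 25]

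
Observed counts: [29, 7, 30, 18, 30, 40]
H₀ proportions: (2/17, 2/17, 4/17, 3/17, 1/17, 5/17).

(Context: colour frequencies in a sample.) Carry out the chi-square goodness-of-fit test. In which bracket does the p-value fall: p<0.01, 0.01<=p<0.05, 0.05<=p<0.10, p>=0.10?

n = 154; E_i = n·p_i = [18.12, 18.12, 36.24, 27.18, 9.06, 45.29]
χ² = (29−18.12)²/18.12 + (7−18.12)²/18.12 + (30−36.24)²/36.24 + (18−27.18)²/27.18 + (30−9.06)²/9.06 + (40−45.29)²/45.29 = 66.5584
df = 5
p-value (upper-tail) = 0.00000
→ bracket: p<0.01

p-value bracket: p<0.01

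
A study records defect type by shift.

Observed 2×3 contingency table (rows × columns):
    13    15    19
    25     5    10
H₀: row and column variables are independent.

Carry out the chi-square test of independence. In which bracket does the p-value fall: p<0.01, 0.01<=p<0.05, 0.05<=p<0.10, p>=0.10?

Row totals [47, 40], col totals [38, 20, 29], n=87
χ² = (13−20.53)²/20.53 + (15−10.80)²/10.80 + (19−15.67)²/15.67 + (25−17.47)²/17.47 + (5−9.20)²/9.20 + (10−13.33)²/13.33 = 11.0912
df = 2
p-value (upper-tail) = 0.00390
→ bracket: p<0.01

p-value bracket: p<0.01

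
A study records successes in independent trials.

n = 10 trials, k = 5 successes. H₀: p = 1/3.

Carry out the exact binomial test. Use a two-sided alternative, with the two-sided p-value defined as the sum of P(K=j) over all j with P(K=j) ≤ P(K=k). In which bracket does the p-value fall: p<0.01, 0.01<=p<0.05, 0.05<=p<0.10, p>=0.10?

Exact binomial: n=10, k=5, p₀=1/3=0.3333
P(X=j) = C(n,j)·p₀^j·(1−p₀)^(n−j); p = Σ P(X=j) over j with P(X=j) ≤ P(X=5)
p-value (two-sided) = 0.31718
→ bracket: p>=0.10

p-value bracket: p>=0.10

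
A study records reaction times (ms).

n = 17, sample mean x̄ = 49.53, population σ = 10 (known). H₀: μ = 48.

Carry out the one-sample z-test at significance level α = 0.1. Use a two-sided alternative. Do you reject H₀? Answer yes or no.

reject H₀: no

SE = σ/√n = 10/√17 = 2.4254
z = (x̄−μ₀)/SE = (49.53−48)/2.4254 = 0.6308
p-value (two-sided) = 0.52815
At α=0.1: p ≥ α → fail to reject H₀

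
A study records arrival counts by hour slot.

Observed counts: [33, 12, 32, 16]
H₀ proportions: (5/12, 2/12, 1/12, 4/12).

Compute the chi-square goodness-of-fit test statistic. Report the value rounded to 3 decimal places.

n = 93; E_i = n·p_i = [38.75, 15.50, 7.75, 31.00]
χ² = (33−38.75)²/38.75 + (12−15.50)²/15.50 + (32−7.75)²/7.75 + (16−31.00)²/31.00 = 84.7806
df = 3

test statistic = 84.781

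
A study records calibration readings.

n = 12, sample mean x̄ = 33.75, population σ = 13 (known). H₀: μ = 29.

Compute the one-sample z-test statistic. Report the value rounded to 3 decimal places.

SE = σ/√n = 13/√12 = 3.7528
z = (x̄−μ₀)/SE = (33.75−29)/3.7528 = 1.2657

test statistic = 1.266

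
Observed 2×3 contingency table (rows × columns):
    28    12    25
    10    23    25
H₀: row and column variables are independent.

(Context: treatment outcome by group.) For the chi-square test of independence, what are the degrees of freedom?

degrees of freedom = 2

df = (r−1)(c−1) = (2−1)·(3−1) = 2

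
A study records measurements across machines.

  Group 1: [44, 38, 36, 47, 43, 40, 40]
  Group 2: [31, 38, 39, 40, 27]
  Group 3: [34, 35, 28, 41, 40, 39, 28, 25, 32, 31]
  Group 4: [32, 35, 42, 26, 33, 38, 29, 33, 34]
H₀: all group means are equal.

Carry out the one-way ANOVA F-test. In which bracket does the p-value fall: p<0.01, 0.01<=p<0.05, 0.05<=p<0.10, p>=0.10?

Group means [41.14, 35.00, 33.30, 33.56], grand mean 35.419
SSB = Σnᵢ(x̄ᵢ−x̄)² = 306.369; SSW = ΣΣ(x−x̄ᵢ)² = 661.179
MSB = 306.369/3 = 102.1230; MSW = 661.179/27 = 24.4881
F = MSB/MSW = 4.1703
df = (3, 27)
p-value (upper-tail) = 0.01502
→ bracket: 0.01<=p<0.05

p-value bracket: 0.01<=p<0.05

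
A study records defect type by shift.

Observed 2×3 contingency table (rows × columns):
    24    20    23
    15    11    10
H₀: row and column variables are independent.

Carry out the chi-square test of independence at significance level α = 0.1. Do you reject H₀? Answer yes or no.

Row totals [67, 36], col totals [39, 31, 33], n=103
χ² = (24−25.37)²/25.37 + (20−20.17)²/20.17 + (23−21.47)²/21.47 + (15−13.63)²/13.63 + (11−10.83)²/10.83 + (10−11.53)²/11.53 = 0.5288
df = 2
p-value (upper-tail) = 0.76765
At α=0.1: p ≥ α → fail to reject H₀

reject H₀: no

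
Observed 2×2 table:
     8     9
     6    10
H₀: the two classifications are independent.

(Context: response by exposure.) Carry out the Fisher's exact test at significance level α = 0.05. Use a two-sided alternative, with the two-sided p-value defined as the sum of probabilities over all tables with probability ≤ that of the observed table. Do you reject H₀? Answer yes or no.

reject H₀: no

Margins: r₁=17, r₂=16, c₁=14, c₂=19, n=33
p_obs = C(17,8)·C(16,6)/C(33,14); sum pmf over tables with pmf ≤ p_obs
p-value (two-sided) = 0.72828
At α=0.05: p ≥ α → fail to reject H₀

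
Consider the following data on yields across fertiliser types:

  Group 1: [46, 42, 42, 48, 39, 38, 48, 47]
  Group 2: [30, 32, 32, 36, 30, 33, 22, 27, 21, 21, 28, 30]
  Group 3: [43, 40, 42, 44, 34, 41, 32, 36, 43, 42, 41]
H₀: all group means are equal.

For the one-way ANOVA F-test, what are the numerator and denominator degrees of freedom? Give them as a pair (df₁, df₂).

degrees of freedom = [2, 28]

k = 3 groups, N = 31 total
df = (k−1, N−k) = (3−1, 31−3) = (2, 28)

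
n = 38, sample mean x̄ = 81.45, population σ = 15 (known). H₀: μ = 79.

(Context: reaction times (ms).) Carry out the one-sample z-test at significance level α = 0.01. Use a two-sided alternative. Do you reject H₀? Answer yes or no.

reject H₀: no

SE = σ/√n = 15/√38 = 2.4333
z = (x̄−μ₀)/SE = (81.45−79)/2.4333 = 1.0069
p-value (two-sided) = 0.31400
At α=0.01: p ≥ α → fail to reject H₀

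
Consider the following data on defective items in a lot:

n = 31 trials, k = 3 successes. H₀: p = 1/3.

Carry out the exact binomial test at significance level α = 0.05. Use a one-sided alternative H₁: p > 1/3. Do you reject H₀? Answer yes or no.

reject H₀: no

Exact binomial: n=31, k=3, p₀=1/3=0.3333
P(X≥3) from Σ C(n,i)·p₀^i·(1−p₀)^(n−i)
p-value (one-sided, H₁ greater) = 0.99954
At α=0.05: p ≥ α → fail to reject H₀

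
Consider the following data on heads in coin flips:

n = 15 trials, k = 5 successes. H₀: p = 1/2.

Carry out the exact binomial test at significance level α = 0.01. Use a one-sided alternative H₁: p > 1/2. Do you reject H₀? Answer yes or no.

reject H₀: no

Exact binomial: n=15, k=5, p₀=1/2=0.5000
P(X≥5) from Σ C(n,i)·p₀^i·(1−p₀)^(n−i)
p-value (one-sided, H₁ greater) = 0.94077
At α=0.01: p ≥ α → fail to reject H₀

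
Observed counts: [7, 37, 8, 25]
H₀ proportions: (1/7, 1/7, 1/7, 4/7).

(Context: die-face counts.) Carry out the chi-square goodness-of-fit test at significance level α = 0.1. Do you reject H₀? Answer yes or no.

n = 77; E_i = n·p_i = [11.00, 11.00, 11.00, 44.00]
χ² = (7−11.00)²/11.00 + (37−11.00)²/11.00 + (8−11.00)²/11.00 + (25−44.00)²/44.00 = 71.9318
df = 3
p-value (upper-tail) = 0.00000
At α=0.1: p < α → reject H₀

reject H₀: yes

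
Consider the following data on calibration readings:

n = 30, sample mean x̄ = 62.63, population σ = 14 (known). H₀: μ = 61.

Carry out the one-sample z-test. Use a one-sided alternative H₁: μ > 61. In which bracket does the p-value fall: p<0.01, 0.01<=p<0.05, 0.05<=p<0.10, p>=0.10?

SE = σ/√n = 14/√30 = 2.5560
z = (x̄−μ₀)/SE = (62.63−61)/2.5560 = 0.6377
p-value (one-sided, H₁ greater) = 0.26183
→ bracket: p>=0.10

p-value bracket: p>=0.10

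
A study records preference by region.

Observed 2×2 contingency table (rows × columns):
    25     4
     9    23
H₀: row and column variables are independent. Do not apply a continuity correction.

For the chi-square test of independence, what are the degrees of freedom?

degrees of freedom = 1

df = (r−1)(c−1) = (2−1)·(2−1) = 1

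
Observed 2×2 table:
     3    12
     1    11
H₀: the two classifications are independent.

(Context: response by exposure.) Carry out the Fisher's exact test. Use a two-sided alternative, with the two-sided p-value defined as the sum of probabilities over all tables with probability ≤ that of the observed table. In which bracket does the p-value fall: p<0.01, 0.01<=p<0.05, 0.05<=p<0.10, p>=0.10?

p-value bracket: p>=0.10

Margins: r₁=15, r₂=12, c₁=4, c₂=23, n=27
p_obs = C(15,3)·C(12,1)/C(27,4); sum pmf over tables with pmf ≤ p_obs
p-value (two-sided) = 0.60513
→ bracket: p>=0.10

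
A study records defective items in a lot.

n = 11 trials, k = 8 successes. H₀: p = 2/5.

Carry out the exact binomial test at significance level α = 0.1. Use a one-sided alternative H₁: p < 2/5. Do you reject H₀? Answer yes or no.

reject H₀: no

Exact binomial: n=11, k=8, p₀=2/5=0.4000
P(X≤8) from Σ C(n,i)·p₀^i·(1−p₀)^(n−i)
p-value (one-sided, H₁ less) = 0.99408
At α=0.1: p ≥ α → fail to reject H₀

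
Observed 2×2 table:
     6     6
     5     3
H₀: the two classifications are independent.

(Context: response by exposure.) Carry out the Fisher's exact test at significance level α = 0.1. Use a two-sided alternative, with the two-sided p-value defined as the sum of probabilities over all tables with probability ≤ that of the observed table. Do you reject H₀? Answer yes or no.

reject H₀: no

Margins: r₁=12, r₂=8, c₁=11, c₂=9, n=20
p_obs = C(12,6)·C(8,5)/C(20,11); sum pmf over tables with pmf ≤ p_obs
p-value (two-sided) = 0.66992
At α=0.1: p ≥ α → fail to reject H₀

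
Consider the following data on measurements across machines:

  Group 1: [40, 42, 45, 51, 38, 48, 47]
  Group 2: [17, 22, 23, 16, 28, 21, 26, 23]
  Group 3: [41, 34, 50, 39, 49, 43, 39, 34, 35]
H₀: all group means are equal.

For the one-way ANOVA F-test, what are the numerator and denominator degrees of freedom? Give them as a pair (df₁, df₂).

k = 3 groups, N = 24 total
df = (k−1, N−k) = (3−1, 24−3) = (2, 21)

degrees of freedom = [2, 21]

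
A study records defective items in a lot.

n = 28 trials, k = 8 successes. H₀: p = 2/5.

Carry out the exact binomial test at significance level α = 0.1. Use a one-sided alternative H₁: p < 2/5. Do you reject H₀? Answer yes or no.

reject H₀: no

Exact binomial: n=28, k=8, p₀=2/5=0.4000
P(X≤8) from Σ C(n,i)·p₀^i·(1−p₀)^(n−i)
p-value (one-sided, H₁ less) = 0.14848
At α=0.1: p ≥ α → fail to reject H₀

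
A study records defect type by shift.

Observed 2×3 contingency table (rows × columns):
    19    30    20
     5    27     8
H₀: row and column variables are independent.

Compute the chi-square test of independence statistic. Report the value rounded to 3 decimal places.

test statistic = 6.190

Row totals [69, 40], col totals [24, 57, 28], n=109
χ² = (19−15.19)²/15.19 + (30−36.08)²/36.08 + (20−17.72)²/17.72 + (5−8.81)²/8.81 + (27−20.92)²/20.92 + (8−10.28)²/10.28 = 6.1900
df = 2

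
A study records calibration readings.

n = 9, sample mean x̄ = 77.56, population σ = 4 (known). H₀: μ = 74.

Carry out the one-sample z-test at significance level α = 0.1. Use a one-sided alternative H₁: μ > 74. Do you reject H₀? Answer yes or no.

SE = σ/√n = 4/√9 = 1.3333
z = (x̄−μ₀)/SE = (77.56−74)/1.3333 = 2.6700
p-value (one-sided, H₁ greater) = 0.00379
At α=0.1: p < α → reject H₀

reject H₀: yes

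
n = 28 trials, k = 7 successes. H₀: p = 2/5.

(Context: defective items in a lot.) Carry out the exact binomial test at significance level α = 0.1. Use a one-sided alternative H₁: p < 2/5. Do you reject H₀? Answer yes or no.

reject H₀: yes

Exact binomial: n=28, k=7, p₀=2/5=0.4000
P(X≤7) from Σ C(n,i)·p₀^i·(1−p₀)^(n−i)
p-value (one-sided, H₁ less) = 0.07401
At α=0.1: p < α → reject H₀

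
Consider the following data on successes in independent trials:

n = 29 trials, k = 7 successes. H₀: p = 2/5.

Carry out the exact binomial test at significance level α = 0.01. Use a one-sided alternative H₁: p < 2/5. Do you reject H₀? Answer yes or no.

reject H₀: no

Exact binomial: n=29, k=7, p₀=2/5=0.4000
P(X≤7) from Σ C(n,i)·p₀^i·(1−p₀)^(n−i)
p-value (one-sided, H₁ less) = 0.05699
At α=0.01: p ≥ α → fail to reject H₀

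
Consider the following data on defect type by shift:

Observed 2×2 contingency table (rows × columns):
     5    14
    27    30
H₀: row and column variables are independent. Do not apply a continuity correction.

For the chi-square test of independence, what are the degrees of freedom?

df = (r−1)(c−1) = (2−1)·(2−1) = 1

degrees of freedom = 1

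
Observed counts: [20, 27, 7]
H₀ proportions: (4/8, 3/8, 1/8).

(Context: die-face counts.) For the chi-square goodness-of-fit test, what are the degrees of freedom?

degrees of freedom = 2

df = k − 1 = 3 − 1 = 2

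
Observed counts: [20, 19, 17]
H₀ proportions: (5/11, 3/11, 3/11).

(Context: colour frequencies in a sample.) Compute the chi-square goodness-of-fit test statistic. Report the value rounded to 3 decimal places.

n = 56; E_i = n·p_i = [25.45, 15.27, 15.27]
χ² = (20−25.45)²/25.45 + (19−15.27)²/15.27 + (17−15.27)²/15.27 = 2.2738
df = 2

test statistic = 2.274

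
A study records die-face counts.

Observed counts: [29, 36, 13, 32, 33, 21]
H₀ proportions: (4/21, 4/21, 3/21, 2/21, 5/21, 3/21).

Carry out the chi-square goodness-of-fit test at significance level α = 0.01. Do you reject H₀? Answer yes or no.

reject H₀: yes

n = 164; E_i = n·p_i = [31.24, 31.24, 23.43, 15.62, 39.05, 23.43]
χ² = (29−31.24)²/31.24 + (36−31.24)²/31.24 + (13−23.43)²/23.43 + (32−15.62)²/15.62 + (33−39.05)²/39.05 + (21−23.43)²/23.43 = 23.8966
df = 5
p-value (upper-tail) = 0.00023
At α=0.01: p < α → reject H₀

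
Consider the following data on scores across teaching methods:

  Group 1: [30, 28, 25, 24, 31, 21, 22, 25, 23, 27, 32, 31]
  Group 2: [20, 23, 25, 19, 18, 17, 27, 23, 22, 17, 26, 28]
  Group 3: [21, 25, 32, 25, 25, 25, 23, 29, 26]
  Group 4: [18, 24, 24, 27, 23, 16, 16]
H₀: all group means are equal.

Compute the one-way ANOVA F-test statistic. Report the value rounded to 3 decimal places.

Group means [26.58, 22.08, 25.67, 21.14], grand mean 24.075
SSB = Σnᵢ(x̄ᵢ−x̄)² = 206.085; SSW = ΣΣ(x−x̄ᵢ)² = 524.690
MSB = 206.085/3 = 68.6948; MSW = 524.690/36 = 14.5747
F = MSB/MSW = 4.7133
df = (3, 36)

test statistic = 4.713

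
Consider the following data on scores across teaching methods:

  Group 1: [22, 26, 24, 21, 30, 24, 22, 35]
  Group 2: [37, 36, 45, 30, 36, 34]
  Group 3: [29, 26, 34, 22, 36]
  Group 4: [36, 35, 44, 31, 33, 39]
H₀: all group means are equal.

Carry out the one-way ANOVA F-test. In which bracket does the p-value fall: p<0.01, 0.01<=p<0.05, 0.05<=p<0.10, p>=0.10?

Group means [25.50, 36.33, 29.40, 36.33], grand mean 31.480
SSB = Σnᵢ(x̄ᵢ−x̄)² = 590.373; SSW = ΣΣ(x−x̄ᵢ)² = 519.867
MSB = 590.373/3 = 196.7911; MSW = 519.867/21 = 24.7556
F = MSB/MSW = 7.9494
df = (3, 21)
p-value (upper-tail) = 0.00099
→ bracket: p<0.01

p-value bracket: p<0.01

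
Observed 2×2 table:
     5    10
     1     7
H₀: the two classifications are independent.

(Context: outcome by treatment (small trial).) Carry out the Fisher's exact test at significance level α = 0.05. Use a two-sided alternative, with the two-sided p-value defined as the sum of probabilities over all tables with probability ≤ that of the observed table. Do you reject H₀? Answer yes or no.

reject H₀: no

Margins: r₁=15, r₂=8, c₁=6, c₂=17, n=23
p_obs = C(15,5)·C(8,1)/C(23,6); sum pmf over tables with pmf ≤ p_obs
p-value (two-sided) = 0.36898
At α=0.05: p ≥ α → fail to reject H₀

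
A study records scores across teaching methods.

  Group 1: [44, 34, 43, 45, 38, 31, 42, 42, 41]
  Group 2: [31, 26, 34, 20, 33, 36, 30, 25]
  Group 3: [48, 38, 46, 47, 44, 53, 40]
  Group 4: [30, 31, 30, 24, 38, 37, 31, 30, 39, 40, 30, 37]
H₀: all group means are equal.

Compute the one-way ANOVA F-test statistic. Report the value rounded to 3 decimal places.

Group means [40.00, 29.38, 45.14, 33.08], grand mean 36.333
SSB = Σnᵢ(x̄ᵢ−x̄)² = 1178.351; SSW = ΣΣ(x−x̄ᵢ)² = 799.649
MSB = 1178.351/3 = 392.7837; MSW = 799.649/32 = 24.9890
F = MSB/MSW = 15.7182
df = (3, 32)

test statistic = 15.718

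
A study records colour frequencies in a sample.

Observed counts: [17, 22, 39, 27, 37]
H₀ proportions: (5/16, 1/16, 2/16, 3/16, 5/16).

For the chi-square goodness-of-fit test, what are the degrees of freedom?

degrees of freedom = 4

df = k − 1 = 5 − 1 = 4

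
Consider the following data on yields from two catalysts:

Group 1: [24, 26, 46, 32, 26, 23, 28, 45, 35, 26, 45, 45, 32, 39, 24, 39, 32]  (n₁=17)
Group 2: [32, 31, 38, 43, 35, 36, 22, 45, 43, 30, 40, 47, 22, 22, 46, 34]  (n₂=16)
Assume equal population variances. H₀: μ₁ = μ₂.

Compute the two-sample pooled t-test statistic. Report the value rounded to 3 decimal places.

x̄₁=33.353, s₁=8.336, n₁=17
x̄₂=35.375, s₂=8.500, n₂=16
s_p² = [16·8.336² + 15·8.500²]/31 = 70.8269
SE = √(s_p²·(1/17+1/16)) = 2.9314
t = (33.353−35.375)/2.9314 = -0.6898
df = 31

test statistic = -0.690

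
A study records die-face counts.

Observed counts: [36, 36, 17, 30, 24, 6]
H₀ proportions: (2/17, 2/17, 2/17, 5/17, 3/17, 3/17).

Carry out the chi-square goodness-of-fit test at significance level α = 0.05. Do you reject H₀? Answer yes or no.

n = 149; E_i = n·p_i = [17.53, 17.53, 17.53, 43.82, 26.29, 26.29]
χ² = (36−17.53)²/17.53 + (36−17.53)²/17.53 + (17−17.53)²/17.53 + (30−43.82)²/43.82 + (24−26.29)²/26.29 + (6−26.29)²/26.29 = 59.1644
df = 5
p-value (upper-tail) = 0.00000
At α=0.05: p < α → reject H₀

reject H₀: yes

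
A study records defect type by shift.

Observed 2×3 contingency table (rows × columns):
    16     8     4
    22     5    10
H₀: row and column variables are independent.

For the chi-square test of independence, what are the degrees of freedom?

df = (r−1)(c−1) = (2−1)·(3−1) = 2

degrees of freedom = 2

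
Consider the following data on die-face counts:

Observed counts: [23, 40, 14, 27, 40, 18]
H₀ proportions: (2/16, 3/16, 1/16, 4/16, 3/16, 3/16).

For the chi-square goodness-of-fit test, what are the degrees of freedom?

df = k − 1 = 6 − 1 = 5

degrees of freedom = 5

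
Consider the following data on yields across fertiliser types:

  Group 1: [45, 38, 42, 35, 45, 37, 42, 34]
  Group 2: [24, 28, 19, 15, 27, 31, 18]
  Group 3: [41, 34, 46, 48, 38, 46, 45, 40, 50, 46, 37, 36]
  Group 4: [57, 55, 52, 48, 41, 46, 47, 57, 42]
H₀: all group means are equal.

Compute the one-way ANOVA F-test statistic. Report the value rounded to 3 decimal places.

Group means [39.75, 23.14, 42.25, 49.44], grand mean 39.778
SSB = Σnᵢ(x̄ᵢ−x̄)² = 2851.393; SSW = ΣΣ(x−x̄ᵢ)² = 942.829
MSB = 2851.393/3 = 950.4643; MSW = 942.829/32 = 29.4634
F = MSB/MSW = 32.2591
df = (3, 32)

test statistic = 32.259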